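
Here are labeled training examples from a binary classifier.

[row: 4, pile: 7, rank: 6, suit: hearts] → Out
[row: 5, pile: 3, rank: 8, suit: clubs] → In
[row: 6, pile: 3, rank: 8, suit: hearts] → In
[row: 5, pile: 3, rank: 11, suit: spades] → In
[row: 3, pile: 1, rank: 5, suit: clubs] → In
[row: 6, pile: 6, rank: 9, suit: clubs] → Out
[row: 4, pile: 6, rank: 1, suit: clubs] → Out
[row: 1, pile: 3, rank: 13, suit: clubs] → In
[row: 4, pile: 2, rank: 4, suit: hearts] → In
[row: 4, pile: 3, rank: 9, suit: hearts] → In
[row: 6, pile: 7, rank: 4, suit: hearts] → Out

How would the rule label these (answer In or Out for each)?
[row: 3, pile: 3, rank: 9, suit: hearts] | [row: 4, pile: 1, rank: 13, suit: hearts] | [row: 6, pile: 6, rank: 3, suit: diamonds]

In, In, Out

The rule appears to be: pile ≤ 3.
[row: 3, pile: 3, rank: 9, suit: hearts]: pile = 3, qualifies → In. [row: 4, pile: 1, rank: 13, suit: hearts]: pile = 1, qualifies → In. [row: 6, pile: 6, rank: 3, suit: diamonds]: pile = 6, does not satisfy this → Out.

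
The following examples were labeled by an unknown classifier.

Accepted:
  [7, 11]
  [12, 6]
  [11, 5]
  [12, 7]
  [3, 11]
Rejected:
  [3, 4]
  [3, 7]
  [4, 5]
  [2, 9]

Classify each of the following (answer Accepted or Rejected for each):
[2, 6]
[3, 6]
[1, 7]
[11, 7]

Rejected, Rejected, Rejected, Accepted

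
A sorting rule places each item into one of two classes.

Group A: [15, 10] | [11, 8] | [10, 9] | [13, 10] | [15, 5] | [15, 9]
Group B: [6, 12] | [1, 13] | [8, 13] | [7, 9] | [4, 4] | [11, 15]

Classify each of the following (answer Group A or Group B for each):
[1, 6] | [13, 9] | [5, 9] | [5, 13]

Comparing the two groups points to one rule — first > second.
[1, 6] → 1 < 6 → Group B.
[13, 9] → 13 > 9 → Group A.
[5, 9] → 5 < 9 → Group B.
[5, 13] → 5 < 13 → Group B.

Group B, Group A, Group B, Group B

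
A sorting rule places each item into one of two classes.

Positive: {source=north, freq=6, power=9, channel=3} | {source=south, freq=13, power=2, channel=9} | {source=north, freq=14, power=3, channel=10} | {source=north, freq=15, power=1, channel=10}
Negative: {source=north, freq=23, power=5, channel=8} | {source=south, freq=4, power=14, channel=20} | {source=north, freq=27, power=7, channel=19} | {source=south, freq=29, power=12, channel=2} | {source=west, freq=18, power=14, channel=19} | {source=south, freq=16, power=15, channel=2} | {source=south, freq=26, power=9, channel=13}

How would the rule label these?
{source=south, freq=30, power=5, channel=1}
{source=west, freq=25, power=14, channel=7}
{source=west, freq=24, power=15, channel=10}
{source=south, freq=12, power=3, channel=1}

The pattern is that an item is 'Positive' exactly when: freq ≥ 6 AND freq ≤ 15.

Negative, Negative, Negative, Positive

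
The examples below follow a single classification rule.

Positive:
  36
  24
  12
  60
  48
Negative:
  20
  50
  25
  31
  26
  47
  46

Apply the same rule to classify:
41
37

Negative, Negative

'Positive' ⟺ multiple of 3.
41: 41 = 3·13 + 2, does not satisfy this → Negative. 37: 37 = 3·12 + 1, does not satisfy this → Negative.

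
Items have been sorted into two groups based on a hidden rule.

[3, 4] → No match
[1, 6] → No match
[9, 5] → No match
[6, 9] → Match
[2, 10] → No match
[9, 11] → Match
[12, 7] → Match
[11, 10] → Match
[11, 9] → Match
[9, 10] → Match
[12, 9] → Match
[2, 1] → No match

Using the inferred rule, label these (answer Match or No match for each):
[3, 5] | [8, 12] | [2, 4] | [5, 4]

No match, Match, No match, No match

A rule that fits every label: sum ≥ 15 — true of each 'Match' example, false of each 'No match' one.
No match: [3, 5], since 3+5 = 8. Match: [8, 12], since 8+12 = 20. No match: [2, 4], since 2+4 = 6. No match: [5, 4], since 5+4 = 9.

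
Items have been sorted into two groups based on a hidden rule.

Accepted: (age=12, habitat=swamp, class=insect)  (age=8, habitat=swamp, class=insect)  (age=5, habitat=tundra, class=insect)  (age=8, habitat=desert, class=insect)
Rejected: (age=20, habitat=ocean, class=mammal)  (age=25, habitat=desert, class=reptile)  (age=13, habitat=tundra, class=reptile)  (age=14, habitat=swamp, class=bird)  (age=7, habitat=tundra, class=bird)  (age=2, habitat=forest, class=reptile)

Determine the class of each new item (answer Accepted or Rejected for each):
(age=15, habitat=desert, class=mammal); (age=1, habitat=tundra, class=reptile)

The simplest hypothesis consistent with all the labels is: class is insect.
(age=15, habitat=desert, class=mammal) → class is mammal → Rejected. (age=1, habitat=tundra, class=reptile) → class is reptile → Rejected.

Rejected, Rejected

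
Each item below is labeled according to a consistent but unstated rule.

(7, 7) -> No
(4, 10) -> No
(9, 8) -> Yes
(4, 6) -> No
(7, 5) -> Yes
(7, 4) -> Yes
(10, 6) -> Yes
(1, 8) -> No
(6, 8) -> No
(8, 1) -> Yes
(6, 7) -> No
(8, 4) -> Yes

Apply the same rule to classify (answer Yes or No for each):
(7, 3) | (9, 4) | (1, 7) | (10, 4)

Yes, Yes, No, Yes

Comparing the two groups points to one rule — first > second.
(7, 3) — 7 > 3, hence Yes.
(9, 4) — 9 > 4, hence Yes.
(1, 7) — 1 < 7, hence No.
(10, 4) — 10 > 4, hence Yes.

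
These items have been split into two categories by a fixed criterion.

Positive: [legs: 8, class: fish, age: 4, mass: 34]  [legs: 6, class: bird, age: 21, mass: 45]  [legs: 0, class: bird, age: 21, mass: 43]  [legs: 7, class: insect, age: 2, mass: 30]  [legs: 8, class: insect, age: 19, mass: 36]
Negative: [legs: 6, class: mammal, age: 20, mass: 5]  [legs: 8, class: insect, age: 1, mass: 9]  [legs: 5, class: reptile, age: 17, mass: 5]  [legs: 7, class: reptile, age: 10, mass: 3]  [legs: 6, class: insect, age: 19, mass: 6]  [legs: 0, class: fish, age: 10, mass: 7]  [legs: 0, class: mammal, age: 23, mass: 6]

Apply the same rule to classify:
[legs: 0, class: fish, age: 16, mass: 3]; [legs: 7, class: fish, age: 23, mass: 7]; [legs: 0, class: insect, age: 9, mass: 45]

A rule that fits every label: mass ≥ 30 — true of each 'Positive' example, false of each 'Negative' one.
[legs: 0, class: fish, age: 16, mass: 3] → mass = 3 → Negative.
[legs: 7, class: fish, age: 23, mass: 7] → mass = 7 → Negative.
[legs: 0, class: insect, age: 9, mass: 45] → mass = 45 → Positive.

Negative, Negative, Positive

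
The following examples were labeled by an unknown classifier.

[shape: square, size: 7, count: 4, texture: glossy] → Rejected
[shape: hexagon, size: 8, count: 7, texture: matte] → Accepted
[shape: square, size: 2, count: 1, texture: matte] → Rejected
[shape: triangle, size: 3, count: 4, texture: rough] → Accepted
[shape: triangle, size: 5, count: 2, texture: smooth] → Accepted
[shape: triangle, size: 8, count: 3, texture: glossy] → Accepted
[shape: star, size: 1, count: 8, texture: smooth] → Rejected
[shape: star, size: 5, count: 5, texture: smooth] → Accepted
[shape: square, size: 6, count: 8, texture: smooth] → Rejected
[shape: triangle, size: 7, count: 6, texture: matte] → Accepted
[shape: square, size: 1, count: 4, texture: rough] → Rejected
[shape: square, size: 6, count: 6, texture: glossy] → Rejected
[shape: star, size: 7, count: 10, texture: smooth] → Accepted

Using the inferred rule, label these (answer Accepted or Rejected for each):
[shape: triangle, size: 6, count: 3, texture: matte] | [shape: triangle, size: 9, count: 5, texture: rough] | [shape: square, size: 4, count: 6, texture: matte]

Accepted, Accepted, Rejected

A rule that fits every label: shape is not square AND size ≥ 2 — true of each 'Accepted' example, false of each 'Rejected' one.
[shape: triangle, size: 6, count: 3, texture: matte]: Accepted (shape is triangle, size = 6). [shape: triangle, size: 9, count: 5, texture: rough]: Accepted (shape is triangle, size = 9). [shape: square, size: 4, count: 6, texture: matte]: Rejected (shape is square, size = 4).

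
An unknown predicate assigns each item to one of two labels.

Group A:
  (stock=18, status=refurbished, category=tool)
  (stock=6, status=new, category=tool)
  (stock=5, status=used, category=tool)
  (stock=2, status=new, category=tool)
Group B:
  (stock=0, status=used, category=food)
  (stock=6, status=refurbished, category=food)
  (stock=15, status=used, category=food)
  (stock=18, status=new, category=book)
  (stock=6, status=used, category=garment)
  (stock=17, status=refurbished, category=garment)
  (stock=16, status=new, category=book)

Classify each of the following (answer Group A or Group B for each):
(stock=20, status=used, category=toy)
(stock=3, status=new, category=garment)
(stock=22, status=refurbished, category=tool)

The rule appears to be: category is tool.
Group B: (stock=20, status=used, category=toy), since category is toy.
Group B: (stock=3, status=new, category=garment), since category is garment.
Group A: (stock=22, status=refurbished, category=tool), since category is tool.

Group B, Group B, Group A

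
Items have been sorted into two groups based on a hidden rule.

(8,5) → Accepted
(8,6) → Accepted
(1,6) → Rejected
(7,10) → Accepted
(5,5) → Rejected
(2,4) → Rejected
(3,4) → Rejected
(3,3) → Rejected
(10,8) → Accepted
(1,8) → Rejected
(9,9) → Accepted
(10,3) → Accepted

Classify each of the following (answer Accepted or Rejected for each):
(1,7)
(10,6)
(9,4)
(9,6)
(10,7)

The pattern is that an item is 'Accepted' exactly when: sum ≥ 13.
(1,7): 1+7 = 8, does not fit → Rejected.
(10,6): 10+6 = 16, qualifies → Accepted.
(9,4): 9+4 = 13, qualifies → Accepted.
(9,6): 9+6 = 15, qualifies → Accepted.
(10,7): 10+7 = 17, qualifies → Accepted.

Rejected, Accepted, Accepted, Accepted, Accepted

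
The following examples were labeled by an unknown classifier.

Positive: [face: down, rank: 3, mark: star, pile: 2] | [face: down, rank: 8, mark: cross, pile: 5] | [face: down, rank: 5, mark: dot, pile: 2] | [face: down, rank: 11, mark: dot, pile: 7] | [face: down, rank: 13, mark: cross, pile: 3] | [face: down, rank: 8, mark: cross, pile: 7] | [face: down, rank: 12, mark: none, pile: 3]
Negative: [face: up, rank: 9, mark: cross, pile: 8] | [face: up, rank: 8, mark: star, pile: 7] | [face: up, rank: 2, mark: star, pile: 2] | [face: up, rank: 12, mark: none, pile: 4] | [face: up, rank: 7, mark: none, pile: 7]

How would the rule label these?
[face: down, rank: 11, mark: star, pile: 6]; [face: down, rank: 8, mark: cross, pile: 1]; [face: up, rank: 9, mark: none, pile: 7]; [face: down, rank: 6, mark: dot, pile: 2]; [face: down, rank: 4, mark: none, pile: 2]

Positive, Positive, Negative, Positive, Positive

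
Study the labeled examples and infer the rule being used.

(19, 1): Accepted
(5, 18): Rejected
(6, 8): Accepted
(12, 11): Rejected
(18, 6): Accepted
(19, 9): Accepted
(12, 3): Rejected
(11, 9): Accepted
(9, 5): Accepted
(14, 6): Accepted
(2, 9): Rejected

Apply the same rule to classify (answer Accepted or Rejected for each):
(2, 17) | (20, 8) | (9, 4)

Rejected, Accepted, Rejected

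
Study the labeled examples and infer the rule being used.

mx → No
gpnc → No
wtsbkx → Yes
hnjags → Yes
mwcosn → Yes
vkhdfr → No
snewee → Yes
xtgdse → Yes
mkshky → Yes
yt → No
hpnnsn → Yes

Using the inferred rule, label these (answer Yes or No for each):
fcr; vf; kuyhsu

No, No, Yes

The classifier is using: contains 's'.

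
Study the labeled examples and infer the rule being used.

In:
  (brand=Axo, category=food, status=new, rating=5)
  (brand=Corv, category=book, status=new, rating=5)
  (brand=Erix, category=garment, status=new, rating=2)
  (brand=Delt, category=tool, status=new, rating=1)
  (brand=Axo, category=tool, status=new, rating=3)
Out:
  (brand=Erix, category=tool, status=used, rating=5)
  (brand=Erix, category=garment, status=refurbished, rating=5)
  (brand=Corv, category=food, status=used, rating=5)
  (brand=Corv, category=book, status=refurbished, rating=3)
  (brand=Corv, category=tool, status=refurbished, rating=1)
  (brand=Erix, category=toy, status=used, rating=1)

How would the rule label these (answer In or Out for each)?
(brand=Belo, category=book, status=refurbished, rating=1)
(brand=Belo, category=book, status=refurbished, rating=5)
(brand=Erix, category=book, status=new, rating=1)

The distinguishing property — status is new — holds for all the 'In' cases and none of the 'Out' cases.
Out: (brand=Belo, category=book, status=refurbished, rating=1), since status is refurbished. Out: (brand=Belo, category=book, status=refurbished, rating=5), since status is refurbished. In: (brand=Erix, category=book, status=new, rating=1), since status is new.

Out, Out, In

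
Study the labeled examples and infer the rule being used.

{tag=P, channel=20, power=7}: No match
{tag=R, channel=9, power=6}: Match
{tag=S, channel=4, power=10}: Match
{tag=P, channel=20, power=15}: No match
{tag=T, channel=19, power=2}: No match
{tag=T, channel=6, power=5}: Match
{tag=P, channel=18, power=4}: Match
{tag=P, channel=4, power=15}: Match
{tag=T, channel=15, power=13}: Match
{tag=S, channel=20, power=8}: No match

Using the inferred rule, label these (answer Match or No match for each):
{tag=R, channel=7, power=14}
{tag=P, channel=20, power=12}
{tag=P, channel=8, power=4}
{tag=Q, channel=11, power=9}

The pattern is that an item is 'Match' exactly when: channel ≤ 18.

Match, No match, Match, Match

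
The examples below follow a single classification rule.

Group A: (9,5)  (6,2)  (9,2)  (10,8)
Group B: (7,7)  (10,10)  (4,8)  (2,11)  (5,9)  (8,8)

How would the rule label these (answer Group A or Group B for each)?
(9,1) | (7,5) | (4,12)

Group A, Group A, Group B

The pattern is that an item is 'Group A' exactly when: first > second.
(9,1): 9 > 1 — fits, so Group A.
(7,5): 7 > 5 — fits, so Group A.
(4,12): 4 < 12 — doesn't qualify, so Group B.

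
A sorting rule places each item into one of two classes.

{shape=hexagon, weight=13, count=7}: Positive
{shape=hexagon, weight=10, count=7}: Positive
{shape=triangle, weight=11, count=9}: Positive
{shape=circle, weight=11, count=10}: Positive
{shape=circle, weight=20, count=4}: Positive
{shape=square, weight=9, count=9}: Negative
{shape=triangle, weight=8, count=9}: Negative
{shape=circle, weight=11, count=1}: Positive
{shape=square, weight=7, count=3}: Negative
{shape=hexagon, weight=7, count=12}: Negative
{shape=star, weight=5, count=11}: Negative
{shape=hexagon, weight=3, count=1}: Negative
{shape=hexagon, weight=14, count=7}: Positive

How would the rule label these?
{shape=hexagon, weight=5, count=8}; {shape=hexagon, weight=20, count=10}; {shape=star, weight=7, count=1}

The classifier is using: weight ≥ 10.
Negative: {shape=hexagon, weight=5, count=8}, since weight = 5.
Positive: {shape=hexagon, weight=20, count=10}, since weight = 20.
Negative: {shape=star, weight=7, count=1}, since weight = 7.

Negative, Positive, Negative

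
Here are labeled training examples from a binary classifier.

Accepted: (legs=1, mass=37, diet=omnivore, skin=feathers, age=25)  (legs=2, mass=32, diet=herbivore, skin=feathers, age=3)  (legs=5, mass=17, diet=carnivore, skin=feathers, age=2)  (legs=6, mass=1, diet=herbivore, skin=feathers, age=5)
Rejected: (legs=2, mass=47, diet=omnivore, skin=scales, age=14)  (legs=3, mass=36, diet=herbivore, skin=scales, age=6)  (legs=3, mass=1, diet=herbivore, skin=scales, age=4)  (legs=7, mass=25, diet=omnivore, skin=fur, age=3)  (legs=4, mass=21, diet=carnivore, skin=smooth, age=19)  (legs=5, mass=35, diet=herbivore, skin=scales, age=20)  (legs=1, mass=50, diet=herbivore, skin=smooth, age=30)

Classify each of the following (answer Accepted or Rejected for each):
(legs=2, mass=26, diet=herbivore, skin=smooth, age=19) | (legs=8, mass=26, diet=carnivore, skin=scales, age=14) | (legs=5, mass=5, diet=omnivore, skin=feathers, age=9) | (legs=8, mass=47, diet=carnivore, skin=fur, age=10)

Rejected, Rejected, Accepted, Rejected

A rule that fits every label: skin is feathers — true of each 'Accepted' example, false of each 'Rejected' one.
(legs=2, mass=26, diet=herbivore, skin=smooth, age=19) → skin is smooth → Rejected. (legs=8, mass=26, diet=carnivore, skin=scales, age=14) → skin is scales → Rejected. (legs=5, mass=5, diet=omnivore, skin=feathers, age=9) → skin is feathers → Accepted. (legs=8, mass=47, diet=carnivore, skin=fur, age=10) → skin is fur → Rejected.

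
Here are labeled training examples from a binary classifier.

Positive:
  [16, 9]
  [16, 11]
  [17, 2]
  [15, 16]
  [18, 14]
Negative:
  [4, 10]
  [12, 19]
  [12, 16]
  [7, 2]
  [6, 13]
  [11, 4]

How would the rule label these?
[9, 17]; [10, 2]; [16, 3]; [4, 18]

'Positive' ⟺ first ≥ 13.
[9, 17] — first 9, hence Negative.
[10, 2] — first 10, hence Negative.
[16, 3] — first 16, hence Positive.
[4, 18] — first 4, hence Negative.

Negative, Negative, Positive, Negative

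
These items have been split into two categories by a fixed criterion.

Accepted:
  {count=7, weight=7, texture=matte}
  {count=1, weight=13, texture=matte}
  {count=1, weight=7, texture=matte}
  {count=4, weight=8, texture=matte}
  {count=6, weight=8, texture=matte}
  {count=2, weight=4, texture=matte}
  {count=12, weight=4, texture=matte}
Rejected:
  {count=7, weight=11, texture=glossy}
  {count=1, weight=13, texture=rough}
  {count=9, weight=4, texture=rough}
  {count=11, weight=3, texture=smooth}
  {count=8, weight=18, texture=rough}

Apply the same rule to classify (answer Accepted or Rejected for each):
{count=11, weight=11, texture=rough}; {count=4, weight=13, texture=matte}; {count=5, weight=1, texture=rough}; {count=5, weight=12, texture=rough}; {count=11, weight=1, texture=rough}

Every 'Accepted' example satisfies: texture is matte. None of the 'Rejected' examples do.

Rejected, Accepted, Rejected, Rejected, Rejected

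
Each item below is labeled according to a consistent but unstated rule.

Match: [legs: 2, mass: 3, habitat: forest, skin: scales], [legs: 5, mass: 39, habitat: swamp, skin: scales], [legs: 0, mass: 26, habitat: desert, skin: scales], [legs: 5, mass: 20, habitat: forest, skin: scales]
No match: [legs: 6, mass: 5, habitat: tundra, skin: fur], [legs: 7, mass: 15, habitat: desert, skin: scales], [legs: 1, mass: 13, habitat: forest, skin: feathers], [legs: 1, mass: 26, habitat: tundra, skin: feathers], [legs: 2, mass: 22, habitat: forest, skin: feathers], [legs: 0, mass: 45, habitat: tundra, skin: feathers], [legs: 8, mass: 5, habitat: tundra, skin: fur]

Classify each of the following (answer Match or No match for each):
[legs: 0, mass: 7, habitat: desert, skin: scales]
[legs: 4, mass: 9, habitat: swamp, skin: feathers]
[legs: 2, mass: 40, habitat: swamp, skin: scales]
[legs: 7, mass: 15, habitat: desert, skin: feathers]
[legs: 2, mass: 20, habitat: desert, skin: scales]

The classifier is using: skin is scales AND legs ≤ 5.

Match, No match, Match, No match, Match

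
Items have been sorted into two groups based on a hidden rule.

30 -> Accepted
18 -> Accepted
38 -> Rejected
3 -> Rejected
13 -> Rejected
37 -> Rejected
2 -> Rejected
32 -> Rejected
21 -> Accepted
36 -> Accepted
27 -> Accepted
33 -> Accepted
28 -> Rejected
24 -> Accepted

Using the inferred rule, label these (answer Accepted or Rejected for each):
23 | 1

Every 'Accepted' example satisfies: multiple of 3 AND at least 13. None of the 'Rejected' examples do.

Rejected, Rejected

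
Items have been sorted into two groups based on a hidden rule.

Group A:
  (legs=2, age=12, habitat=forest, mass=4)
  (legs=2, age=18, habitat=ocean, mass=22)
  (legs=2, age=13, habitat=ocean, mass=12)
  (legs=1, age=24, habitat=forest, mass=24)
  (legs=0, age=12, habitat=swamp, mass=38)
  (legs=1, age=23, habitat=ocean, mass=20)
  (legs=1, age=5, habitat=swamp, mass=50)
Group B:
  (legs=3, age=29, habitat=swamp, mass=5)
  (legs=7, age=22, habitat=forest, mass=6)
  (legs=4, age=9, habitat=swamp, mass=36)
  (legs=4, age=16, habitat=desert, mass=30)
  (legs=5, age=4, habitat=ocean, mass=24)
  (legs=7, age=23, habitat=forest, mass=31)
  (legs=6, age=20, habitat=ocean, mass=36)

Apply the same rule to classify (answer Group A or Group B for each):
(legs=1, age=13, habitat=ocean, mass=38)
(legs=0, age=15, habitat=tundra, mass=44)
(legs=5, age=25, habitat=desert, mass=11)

Group A, Group A, Group B

The distinguishing property — legs ≤ 2 — holds for all the 'Group A' cases and none of the 'Group B' cases.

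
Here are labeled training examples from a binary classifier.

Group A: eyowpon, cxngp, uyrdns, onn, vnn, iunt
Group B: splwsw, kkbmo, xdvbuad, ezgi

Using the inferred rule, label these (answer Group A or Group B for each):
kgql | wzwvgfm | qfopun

Group B, Group B, Group A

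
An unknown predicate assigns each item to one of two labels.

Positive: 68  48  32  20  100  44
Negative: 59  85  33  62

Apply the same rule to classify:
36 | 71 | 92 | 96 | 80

Positive, Negative, Positive, Positive, Positive

The pattern is that an item is 'Positive' exactly when: multiple of 4.
36 → 36 = 4·9 → Positive.
71 → 71 = 4·17 + 3 → Negative.
92 → 92 = 4·23 → Positive.
96 → 96 = 4·24 → Positive.
80 → 80 = 4·20 → Positive.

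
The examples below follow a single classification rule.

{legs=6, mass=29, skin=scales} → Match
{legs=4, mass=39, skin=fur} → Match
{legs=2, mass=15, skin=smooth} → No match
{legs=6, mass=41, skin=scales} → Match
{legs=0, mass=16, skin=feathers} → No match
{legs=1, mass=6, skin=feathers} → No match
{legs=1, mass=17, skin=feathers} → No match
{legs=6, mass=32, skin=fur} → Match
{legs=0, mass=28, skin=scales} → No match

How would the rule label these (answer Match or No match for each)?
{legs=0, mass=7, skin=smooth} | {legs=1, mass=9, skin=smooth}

No match, No match

All 'Match' examples share one property — legs ≥ 4 — and every 'No match' example lacks it.
{legs=0, mass=7, skin=smooth}: legs = 0 — fails this test, so No match. {legs=1, mass=9, skin=smooth}: legs = 1 — fails this test, so No match.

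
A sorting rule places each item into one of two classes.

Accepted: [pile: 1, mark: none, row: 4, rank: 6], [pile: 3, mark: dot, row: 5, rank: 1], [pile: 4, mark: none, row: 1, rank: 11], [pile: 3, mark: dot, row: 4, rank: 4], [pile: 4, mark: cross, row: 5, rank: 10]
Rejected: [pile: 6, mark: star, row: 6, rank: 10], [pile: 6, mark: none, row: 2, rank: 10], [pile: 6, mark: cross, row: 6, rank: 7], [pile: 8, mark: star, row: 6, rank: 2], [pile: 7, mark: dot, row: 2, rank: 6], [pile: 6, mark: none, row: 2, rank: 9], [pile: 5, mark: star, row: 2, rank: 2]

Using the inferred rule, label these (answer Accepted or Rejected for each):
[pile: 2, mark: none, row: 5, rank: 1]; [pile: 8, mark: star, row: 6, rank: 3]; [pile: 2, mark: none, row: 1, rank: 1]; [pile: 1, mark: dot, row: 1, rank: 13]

The distinguishing property — pile ≤ 4 — holds for all the 'Accepted' cases and none of the 'Rejected' cases.
[pile: 2, mark: none, row: 5, rank: 1]: pile = 2 — matches, so Accepted.
[pile: 8, mark: star, row: 6, rank: 3]: pile = 8 — fails the rule, so Rejected.
[pile: 2, mark: none, row: 1, rank: 1]: pile = 2 — matches, so Accepted.
[pile: 1, mark: dot, row: 1, rank: 13]: pile = 1 — matches, so Accepted.

Accepted, Rejected, Accepted, Accepted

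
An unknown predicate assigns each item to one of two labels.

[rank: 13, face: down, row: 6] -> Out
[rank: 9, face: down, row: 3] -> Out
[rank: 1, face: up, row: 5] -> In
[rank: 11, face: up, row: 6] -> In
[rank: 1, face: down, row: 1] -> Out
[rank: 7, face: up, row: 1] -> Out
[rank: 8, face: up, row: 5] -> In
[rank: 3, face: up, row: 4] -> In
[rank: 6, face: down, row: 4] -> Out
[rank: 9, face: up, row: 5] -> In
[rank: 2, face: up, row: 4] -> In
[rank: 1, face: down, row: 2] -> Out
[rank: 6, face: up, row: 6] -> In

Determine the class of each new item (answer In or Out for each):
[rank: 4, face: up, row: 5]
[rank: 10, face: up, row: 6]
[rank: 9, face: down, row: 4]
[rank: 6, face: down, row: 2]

The common property of the 'In' items is: face is up AND row ≥ 2. No 'Out' item has it.
[rank: 4, face: up, row: 5] — face is up, row = 5, hence In.
[rank: 10, face: up, row: 6] — face is up, row = 6, hence In.
[rank: 9, face: down, row: 4] — face is down, row = 4, hence Out.
[rank: 6, face: down, row: 2] — face is down, row = 2, hence Out.

In, In, Out, Out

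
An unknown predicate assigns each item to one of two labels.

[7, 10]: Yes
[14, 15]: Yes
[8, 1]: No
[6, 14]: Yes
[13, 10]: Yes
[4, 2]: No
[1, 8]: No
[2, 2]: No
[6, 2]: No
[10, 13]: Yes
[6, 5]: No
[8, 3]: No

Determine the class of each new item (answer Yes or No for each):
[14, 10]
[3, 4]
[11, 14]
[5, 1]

All 'Yes' examples share one property — sum ≥ 17 — and every 'No' example lacks it.

Yes, No, Yes, No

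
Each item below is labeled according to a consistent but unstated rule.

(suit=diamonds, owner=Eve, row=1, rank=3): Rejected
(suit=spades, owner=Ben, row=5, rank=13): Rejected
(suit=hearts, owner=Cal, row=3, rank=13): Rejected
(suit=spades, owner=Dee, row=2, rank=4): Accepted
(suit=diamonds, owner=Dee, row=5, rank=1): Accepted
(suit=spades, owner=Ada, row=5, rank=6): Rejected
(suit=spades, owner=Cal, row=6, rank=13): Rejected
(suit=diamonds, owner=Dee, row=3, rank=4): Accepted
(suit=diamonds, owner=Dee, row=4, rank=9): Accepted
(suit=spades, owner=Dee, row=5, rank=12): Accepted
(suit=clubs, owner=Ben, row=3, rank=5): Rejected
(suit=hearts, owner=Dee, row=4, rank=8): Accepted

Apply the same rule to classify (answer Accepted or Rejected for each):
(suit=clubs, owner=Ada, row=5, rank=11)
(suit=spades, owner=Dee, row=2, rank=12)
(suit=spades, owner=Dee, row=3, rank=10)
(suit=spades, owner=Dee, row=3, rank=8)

Rejected, Accepted, Accepted, Accepted

Checking candidate rules against both groups, what survives is: owner is Dee.
(suit=clubs, owner=Ada, row=5, rank=11) → owner is Ada → Rejected.
(suit=spades, owner=Dee, row=2, rank=12) → owner is Dee → Accepted.
(suit=spades, owner=Dee, row=3, rank=10) → owner is Dee → Accepted.
(suit=spades, owner=Dee, row=3, rank=8) → owner is Dee → Accepted.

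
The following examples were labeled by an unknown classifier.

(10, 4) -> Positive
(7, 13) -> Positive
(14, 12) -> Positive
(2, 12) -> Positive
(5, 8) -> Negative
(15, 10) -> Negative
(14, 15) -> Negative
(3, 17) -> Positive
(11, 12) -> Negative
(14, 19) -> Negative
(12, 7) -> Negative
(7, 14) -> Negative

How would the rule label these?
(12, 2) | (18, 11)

A rule that fits every label: sum is even — true of each 'Positive' example, false of each 'Negative' one.
Positive: (12, 2), since 12+2 = 14. Negative: (18, 11), since 18+11 = 29.

Positive, Negative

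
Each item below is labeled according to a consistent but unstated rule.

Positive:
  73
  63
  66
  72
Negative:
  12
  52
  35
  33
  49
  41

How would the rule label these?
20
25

One predicate separates the groups cleanly: at least 63.
20: 20 < 63 — does not pass, so Negative.
25: 25 < 63 — does not pass, so Negative.

Negative, Negative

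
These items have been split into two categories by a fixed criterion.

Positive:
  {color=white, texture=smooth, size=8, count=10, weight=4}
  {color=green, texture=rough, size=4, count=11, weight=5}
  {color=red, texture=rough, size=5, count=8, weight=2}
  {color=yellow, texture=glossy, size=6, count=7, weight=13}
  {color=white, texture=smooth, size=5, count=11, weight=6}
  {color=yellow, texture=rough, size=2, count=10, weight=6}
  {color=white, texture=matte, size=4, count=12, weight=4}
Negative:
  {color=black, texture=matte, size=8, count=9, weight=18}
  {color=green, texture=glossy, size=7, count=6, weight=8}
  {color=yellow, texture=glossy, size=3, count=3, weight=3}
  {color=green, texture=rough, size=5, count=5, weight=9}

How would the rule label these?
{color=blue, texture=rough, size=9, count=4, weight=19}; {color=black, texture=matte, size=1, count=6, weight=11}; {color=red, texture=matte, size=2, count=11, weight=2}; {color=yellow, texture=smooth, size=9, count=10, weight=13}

A rule that fits every label: count ≥ 7 AND weight ≤ 13 — true of each 'Positive' example, false of each 'Negative' one.
{color=blue, texture=rough, size=9, count=4, weight=19}: Negative (count = 4, weight = 19).
{color=black, texture=matte, size=1, count=6, weight=11}: Negative (count = 6, weight = 11).
{color=red, texture=matte, size=2, count=11, weight=2}: Positive (count = 11, weight = 2).
{color=yellow, texture=smooth, size=9, count=10, weight=13}: Positive (count = 10, weight = 13).

Negative, Negative, Positive, Positive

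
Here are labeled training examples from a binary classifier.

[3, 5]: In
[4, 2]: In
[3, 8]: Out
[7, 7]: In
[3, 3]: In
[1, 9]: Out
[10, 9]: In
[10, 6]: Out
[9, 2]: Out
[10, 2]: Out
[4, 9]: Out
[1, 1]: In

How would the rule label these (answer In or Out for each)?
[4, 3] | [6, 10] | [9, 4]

In, Out, Out

All 'In' examples share one property — |first − second| ≤ 2 — and every 'Out' example lacks it.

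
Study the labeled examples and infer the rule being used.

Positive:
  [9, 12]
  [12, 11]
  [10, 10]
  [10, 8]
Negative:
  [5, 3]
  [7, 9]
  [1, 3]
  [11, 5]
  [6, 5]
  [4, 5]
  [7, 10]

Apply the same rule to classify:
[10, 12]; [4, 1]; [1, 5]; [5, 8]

All 'Positive' examples share one property — sum ≥ 18 — and every 'Negative' example lacks it.
[10, 12] → 10+12 = 22 → Positive.
[4, 1] → 4+1 = 5 → Negative.
[1, 5] → 1+5 = 6 → Negative.
[5, 8] → 5+8 = 13 → Negative.

Positive, Negative, Negative, Negative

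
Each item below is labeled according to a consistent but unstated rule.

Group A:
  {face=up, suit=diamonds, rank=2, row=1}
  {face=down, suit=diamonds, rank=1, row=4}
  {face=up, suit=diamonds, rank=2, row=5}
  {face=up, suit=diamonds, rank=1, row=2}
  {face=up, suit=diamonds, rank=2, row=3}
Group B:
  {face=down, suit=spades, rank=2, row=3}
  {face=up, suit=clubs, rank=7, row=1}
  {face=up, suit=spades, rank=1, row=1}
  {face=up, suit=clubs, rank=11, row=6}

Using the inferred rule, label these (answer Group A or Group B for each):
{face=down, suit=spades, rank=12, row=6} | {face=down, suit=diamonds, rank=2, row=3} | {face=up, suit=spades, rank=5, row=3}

Group B, Group A, Group B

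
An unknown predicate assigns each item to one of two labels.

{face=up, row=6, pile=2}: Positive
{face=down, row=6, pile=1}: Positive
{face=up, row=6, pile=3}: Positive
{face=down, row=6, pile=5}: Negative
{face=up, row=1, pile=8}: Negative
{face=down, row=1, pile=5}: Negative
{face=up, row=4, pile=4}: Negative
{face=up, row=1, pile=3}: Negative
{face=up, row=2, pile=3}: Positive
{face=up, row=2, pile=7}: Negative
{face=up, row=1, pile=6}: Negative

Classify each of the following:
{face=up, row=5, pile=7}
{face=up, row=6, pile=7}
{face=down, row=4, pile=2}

The simplest hypothesis consistent with all the labels is: row ≥ 2 AND pile ≤ 3.
{face=up, row=5, pile=7} → row = 5, pile = 7 → Negative.
{face=up, row=6, pile=7} → row = 6, pile = 7 → Negative.
{face=down, row=4, pile=2} → row = 4, pile = 2 → Positive.

Negative, Negative, Positive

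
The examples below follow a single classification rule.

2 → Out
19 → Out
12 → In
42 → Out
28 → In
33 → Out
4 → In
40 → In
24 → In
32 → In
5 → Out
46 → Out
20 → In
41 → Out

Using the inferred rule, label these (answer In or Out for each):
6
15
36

Out, Out, In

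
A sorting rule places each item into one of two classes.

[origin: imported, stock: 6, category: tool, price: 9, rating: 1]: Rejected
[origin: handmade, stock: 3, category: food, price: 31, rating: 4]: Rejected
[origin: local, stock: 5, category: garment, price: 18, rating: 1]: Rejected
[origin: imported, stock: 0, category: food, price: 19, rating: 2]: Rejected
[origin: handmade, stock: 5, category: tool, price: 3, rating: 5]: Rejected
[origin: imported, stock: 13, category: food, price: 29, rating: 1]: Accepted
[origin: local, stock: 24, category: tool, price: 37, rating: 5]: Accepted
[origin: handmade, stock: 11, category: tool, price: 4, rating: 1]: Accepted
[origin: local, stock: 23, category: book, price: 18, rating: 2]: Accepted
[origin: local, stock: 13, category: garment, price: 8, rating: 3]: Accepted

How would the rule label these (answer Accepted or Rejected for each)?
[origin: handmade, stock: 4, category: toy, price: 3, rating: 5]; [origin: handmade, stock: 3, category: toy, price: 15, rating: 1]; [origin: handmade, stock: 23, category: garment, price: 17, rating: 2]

The distinguishing property — stock ≥ 11 — holds for all the 'Accepted' cases and none of the 'Rejected' cases.
[origin: handmade, stock: 4, category: toy, price: 3, rating: 5]: stock = 4 — lacks this property, so Rejected. [origin: handmade, stock: 3, category: toy, price: 15, rating: 1]: stock = 3 — lacks this property, so Rejected. [origin: handmade, stock: 23, category: garment, price: 17, rating: 2]: stock = 23 — passes, so Accepted.

Rejected, Rejected, Accepted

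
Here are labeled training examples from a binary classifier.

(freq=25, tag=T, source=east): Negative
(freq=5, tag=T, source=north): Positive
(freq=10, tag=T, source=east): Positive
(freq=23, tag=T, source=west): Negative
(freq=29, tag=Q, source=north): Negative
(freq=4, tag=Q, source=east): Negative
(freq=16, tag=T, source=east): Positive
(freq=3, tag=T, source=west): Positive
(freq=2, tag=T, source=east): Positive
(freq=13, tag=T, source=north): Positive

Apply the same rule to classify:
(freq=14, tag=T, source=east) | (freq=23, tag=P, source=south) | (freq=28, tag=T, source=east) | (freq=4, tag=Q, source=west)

The distinguishing property — tag is T AND freq ≤ 16 — holds for all the 'Positive' cases and none of the 'Negative' cases.

Positive, Negative, Negative, Negative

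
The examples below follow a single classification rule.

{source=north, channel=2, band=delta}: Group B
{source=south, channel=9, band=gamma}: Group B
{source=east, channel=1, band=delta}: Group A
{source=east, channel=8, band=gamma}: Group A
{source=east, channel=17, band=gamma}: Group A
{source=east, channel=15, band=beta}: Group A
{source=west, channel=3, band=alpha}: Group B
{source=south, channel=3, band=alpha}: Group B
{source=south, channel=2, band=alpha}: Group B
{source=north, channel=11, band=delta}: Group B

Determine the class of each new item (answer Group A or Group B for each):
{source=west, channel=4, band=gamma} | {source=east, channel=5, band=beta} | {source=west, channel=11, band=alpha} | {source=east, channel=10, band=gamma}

Group B, Group A, Group B, Group A

Checking candidate rules against both groups, what survives is: source is east.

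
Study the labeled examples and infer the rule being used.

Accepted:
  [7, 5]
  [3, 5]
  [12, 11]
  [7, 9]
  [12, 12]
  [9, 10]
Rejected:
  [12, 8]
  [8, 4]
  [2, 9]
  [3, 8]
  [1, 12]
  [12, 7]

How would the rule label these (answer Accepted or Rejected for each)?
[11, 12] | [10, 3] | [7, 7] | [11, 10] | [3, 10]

Accepted, Rejected, Accepted, Accepted, Rejected

Rule: |first − second| ≤ 2. This holds for each 'Accepted' example and fails for each 'Rejected' one.
[11, 12]: |11−12| = 1, qualifies → Accepted. [10, 3]: |10−3| = 7, fails the rule → Rejected. [7, 7]: |7−7| = 0, qualifies → Accepted. [11, 10]: |11−10| = 1, qualifies → Accepted. [3, 10]: |3−10| = 7, fails the rule → Rejected.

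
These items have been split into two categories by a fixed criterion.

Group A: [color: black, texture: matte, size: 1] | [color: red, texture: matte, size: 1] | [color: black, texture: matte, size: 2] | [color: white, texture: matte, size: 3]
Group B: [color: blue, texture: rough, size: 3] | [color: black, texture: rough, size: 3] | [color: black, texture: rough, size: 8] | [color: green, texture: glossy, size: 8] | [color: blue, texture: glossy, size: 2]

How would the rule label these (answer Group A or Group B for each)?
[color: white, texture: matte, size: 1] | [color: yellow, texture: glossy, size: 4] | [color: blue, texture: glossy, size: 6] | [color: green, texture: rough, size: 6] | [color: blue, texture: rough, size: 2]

Group A, Group B, Group B, Group B, Group B

Rule: texture is matte. This holds for each 'Group A' example and fails for each 'Group B' one.
[color: white, texture: matte, size: 1]: texture is matte — qualifies, so Group A. [color: yellow, texture: glossy, size: 4]: texture is glossy — lacks this property, so Group B. [color: blue, texture: glossy, size: 6]: texture is glossy — lacks this property, so Group B. [color: green, texture: rough, size: 6]: texture is rough — lacks this property, so Group B. [color: blue, texture: rough, size: 2]: texture is rough — lacks this property, so Group B.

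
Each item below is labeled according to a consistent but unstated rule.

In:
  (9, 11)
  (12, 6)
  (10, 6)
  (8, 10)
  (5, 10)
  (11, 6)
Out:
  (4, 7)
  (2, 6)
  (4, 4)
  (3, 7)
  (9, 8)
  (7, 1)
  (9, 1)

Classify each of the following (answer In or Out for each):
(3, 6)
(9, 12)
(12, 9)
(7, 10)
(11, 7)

Out, In, In, In, In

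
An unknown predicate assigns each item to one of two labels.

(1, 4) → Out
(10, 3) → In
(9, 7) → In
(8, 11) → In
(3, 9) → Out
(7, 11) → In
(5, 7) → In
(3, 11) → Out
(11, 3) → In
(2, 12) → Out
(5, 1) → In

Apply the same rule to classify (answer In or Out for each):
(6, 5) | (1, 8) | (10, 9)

The distinguishing property — first ≥ 4 — holds for all the 'In' cases and none of the 'Out' cases.
In: (6, 5), since first 6.
Out: (1, 8), since first 1.
In: (10, 9), since first 10.

In, Out, In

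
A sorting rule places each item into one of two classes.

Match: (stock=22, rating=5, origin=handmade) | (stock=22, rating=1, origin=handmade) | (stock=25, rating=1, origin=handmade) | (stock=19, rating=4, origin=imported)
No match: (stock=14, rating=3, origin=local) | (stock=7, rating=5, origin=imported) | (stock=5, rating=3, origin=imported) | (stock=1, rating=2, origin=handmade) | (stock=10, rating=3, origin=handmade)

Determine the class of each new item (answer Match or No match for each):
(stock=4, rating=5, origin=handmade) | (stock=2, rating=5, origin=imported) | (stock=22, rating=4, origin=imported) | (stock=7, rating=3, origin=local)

No match, No match, Match, No match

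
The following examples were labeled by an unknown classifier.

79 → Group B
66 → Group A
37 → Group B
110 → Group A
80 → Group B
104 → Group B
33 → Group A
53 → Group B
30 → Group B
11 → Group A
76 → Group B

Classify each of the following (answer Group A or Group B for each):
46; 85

Group B, Group B

The distinguishing property — multiple of 11 — holds for all the 'Group A' cases and none of the 'Group B' cases.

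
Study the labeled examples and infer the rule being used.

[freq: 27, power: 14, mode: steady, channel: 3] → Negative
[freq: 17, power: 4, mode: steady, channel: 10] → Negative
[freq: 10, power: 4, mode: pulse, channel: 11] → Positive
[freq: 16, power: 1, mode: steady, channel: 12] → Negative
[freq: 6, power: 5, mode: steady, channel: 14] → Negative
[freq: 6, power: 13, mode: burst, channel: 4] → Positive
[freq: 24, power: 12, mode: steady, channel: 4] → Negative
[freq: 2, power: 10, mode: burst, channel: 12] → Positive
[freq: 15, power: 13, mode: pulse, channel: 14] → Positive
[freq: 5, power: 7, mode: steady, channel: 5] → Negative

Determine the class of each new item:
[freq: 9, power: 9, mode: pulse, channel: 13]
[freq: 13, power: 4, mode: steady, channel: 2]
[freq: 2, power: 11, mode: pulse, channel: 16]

Positive, Negative, Positive

'Positive' ⟺ mode is not steady.
[freq: 9, power: 9, mode: pulse, channel: 13]: mode is pulse — qualifies, so Positive.
[freq: 13, power: 4, mode: steady, channel: 2]: mode is steady — does not satisfy this, so Negative.
[freq: 2, power: 11, mode: pulse, channel: 16]: mode is pulse — qualifies, so Positive.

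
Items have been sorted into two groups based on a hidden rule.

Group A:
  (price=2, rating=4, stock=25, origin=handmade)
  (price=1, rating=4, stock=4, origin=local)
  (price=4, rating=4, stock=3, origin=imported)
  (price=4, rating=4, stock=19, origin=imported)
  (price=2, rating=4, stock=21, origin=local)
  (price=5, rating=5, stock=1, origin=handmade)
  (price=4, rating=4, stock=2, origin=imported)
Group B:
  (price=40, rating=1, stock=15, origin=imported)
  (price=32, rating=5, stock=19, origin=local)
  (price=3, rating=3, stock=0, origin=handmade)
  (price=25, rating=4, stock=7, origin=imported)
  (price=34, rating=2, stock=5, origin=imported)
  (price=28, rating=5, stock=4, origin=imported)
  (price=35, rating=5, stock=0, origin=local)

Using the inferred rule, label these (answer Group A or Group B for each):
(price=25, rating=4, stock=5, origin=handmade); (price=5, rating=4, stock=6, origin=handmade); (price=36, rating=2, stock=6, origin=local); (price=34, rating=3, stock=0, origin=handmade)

Group B, Group A, Group B, Group B

The distinguishing property — price ≤ 5 AND stock ≥ 1 — holds for all the 'Group A' cases and none of the 'Group B' cases.
(price=25, rating=4, stock=5, origin=handmade) → price = 25, stock = 5 → Group B.
(price=5, rating=4, stock=6, origin=handmade) → price = 5, stock = 6 → Group A.
(price=36, rating=2, stock=6, origin=local) → price = 36, stock = 6 → Group B.
(price=34, rating=3, stock=0, origin=handmade) → price = 34, stock = 0 → Group B.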